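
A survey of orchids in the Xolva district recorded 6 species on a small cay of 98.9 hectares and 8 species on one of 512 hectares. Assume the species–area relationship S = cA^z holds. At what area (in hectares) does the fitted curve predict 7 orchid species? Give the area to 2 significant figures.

240 hectares

z = ln(8/6) / ln(512/98.9) = 0.2877 / 1.6442 = 0.1750
c = 6 / 98.9^0.1750 = 6 / 2.234 = 2.686
A = (7/2.686)^(1/0.1750) ⇒ ln A = ln(2.606)/0.1750 = 5.4751
A = e^5.4751 ≈ 238.7 hectares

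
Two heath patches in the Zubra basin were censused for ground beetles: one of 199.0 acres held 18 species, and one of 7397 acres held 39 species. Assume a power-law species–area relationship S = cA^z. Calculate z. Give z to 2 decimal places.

Taking logs: ln S = ln c + z ln A, so z = (ln S₂ − ln S₁)/(ln A₂ − ln A₁).
z = ln(39/18) / ln(7397/199) = ln(2.167) / ln(37.17) = 0.7732 / 3.6155 = 0.2139

0.21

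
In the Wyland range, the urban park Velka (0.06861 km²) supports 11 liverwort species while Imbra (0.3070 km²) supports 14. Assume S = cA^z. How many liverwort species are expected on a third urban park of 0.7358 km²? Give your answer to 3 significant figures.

16.1

z = ln(14/11) / ln(0.307/0.06861) = 0.2412 / 1.4984 = 0.1609
c = 11 / 0.06861^0.1609 = 11 / 0.6497 = 16.93
S₃ = 16.93 × 0.7358^0.1609 = 16.93 × 0.9518 ≈ 16.11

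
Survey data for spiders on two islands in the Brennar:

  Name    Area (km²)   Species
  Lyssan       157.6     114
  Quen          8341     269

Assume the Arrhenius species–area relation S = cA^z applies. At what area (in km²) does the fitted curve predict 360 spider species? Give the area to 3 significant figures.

z = ln(269/114) / ln(8341/157.6) = 0.8585 / 3.9689 = 0.2163
c = 114 / 157.6^0.2163 = 114 / 2.988 = 38.15
A = (360/38.15)^(1/0.2163) ⇒ ln A = ln(9.435)/0.2163 = 10.3760
A = e^10.3760 ≈ 32082 km²

32100 km²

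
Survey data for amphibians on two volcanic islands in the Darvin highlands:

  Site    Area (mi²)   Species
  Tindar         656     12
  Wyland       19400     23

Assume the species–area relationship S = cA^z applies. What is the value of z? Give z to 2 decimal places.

Taking logs: ln S = ln c + z ln A, so z = (ln S₂ − ln S₁)/(ln A₂ − ln A₁).
z = ln(23/12) / ln(19400/656) = ln(1.917) / ln(29.57) = 0.6506 / 3.3869 = 0.1921

0.19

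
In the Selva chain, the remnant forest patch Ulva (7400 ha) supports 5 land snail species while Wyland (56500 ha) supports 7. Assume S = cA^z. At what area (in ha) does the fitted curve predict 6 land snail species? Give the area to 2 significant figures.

z = ln(7/5) / ln(56500/7400) = 0.3365 / 2.0328 = 0.1655
c = 5 / 7400^0.1655 = 5 / 4.37 = 1.144
A = (6/1.144)^(1/0.1655) ⇒ ln A = ln(5.244)/0.1655 = 10.0107
A = e^10.0107 ≈ 22264 ha

22000 ha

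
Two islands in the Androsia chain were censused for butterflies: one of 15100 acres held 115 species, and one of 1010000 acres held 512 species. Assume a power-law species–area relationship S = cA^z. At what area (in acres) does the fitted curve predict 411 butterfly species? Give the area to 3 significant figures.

z = ln(512/115) / ln(1010000/15100) = 1.4934 / 4.2030 = 0.3553
c = 115 / 15100^0.3553 = 115 / 30.54 = 3.766
A = (411/3.766)^(1/0.3553) ⇒ ln A = ln(109.1)/0.3553 = 13.2070
A = e^13.2070 ≈ 544187 acres

544000 acres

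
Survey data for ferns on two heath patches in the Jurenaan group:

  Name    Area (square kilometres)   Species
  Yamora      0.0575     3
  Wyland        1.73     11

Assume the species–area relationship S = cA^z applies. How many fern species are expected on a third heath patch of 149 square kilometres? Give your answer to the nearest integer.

z = ln(11/3) / ln(1.73/0.0575) = 1.2993 / 3.4041 = 0.3817
c = 3 / 0.0575^0.3817 = 3 / 0.3362 = 8.923
S₃ = 8.923 × 149^0.3817 = 8.923 × 6.753 ≈ 60.26

60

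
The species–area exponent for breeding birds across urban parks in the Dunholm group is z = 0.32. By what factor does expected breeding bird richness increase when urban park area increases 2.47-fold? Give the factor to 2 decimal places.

S₂/S₁ = (A₂/A₁)^z = 2.47^0.32
ln(S₂/S₁) = 0.32 × ln 2.47 = 0.32 × 0.9042 = 0.2893
S₂/S₁ = e^0.2893 ≈ 1.336

1.34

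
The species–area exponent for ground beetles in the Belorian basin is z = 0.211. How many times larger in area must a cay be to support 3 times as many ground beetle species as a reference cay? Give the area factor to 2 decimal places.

182.49

(A₂/A₁)^0.211 = 3, so A₂/A₁ = 3^(1/0.211) = 3^4.739
ln(A₂/A₁) = ln 3 / 0.211 = 1.0986 / 0.211 = 5.2067
A₂/A₁ = e^5.2067 ≈ 182.5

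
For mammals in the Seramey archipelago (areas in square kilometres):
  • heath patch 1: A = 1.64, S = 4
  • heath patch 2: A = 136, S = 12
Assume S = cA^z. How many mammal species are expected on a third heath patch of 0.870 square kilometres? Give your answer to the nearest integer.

3

z = ln(12/4) / ln(136/1.64) = 1.0986 / 4.4180 = 0.2487
c = 4 / 1.64^0.2487 = 4 / 1.131 = 3.537
S₃ = 3.537 × 0.87^0.2487 = 3.537 × 0.966 ≈ 3.417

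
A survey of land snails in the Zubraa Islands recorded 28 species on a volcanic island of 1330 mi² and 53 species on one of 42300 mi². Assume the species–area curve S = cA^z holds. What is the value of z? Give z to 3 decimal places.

Taking logs: ln S = ln c + z ln A, so z = (ln S₂ − ln S₁)/(ln A₂ − ln A₁).
z = ln(53/28) / ln(42300/1330) = ln(1.893) / ln(31.8) = 0.6381 / 3.4596 = 0.1844

0.184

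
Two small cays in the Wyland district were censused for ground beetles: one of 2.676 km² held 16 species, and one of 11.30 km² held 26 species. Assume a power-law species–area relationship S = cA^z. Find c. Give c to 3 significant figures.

z = ln(S₂/S₁) / ln(A₂/A₁) = ln(26/16) / ln(11.3/2.676) = 0.4855 / 1.4405 = 0.3370
c = S₁ / A₁^z = 16 / 2.676^0.3370 = 16 / 1.393 = 11.48

11.5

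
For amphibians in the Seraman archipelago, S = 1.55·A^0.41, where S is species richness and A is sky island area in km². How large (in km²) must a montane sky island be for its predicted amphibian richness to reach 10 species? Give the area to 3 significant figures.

94.4 km²

10 = 1.55 × A^0.41  ⇒  A^0.41 = 10/1.55 = 6.452
ln A = ln(6.452) / 0.41 = 1.8643 / 0.41 = 4.5471
A = e^4.5471 ≈ 94.36 km²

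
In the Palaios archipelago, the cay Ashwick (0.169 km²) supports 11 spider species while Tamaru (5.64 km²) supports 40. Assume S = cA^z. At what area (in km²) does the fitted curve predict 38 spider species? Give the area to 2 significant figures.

4.9 km²

z = ln(40/11) / ln(5.64/0.169) = 1.2910 / 3.5077 = 0.3680
c = 11 / 0.169^0.3680 = 11 / 0.5198 = 21.16
A = (38/21.16)^(1/0.3680) ⇒ ln A = ln(1.796)/0.3680 = 1.5905
A = e^1.5905 ≈ 4.906 km²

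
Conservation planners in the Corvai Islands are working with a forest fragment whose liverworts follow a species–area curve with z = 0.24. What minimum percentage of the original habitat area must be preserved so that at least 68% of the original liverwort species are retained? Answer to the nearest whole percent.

Need (A_new/A_old)^0.24 = 0.68, so A_new/A_old = 0.68^(1/0.24) = 0.68^4.167
ln(A_new/A_old) = ln 0.68 / 0.24 = -0.3857 / 0.24 = -1.6069
A_new/A_old = e^-1.6069 ≈ 0.2005

20%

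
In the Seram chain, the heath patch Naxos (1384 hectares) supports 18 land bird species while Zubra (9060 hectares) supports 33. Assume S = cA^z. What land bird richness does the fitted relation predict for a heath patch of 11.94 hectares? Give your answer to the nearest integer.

4

z = ln(33/18) / ln(9060/1384) = 0.6061 / 1.8789 = 0.3226
c = 18 / 1384^0.3226 = 18 / 10.31 = 1.746
S₃ = 1.746 × 11.94^0.3226 = 1.746 × 2.226 ≈ 3.885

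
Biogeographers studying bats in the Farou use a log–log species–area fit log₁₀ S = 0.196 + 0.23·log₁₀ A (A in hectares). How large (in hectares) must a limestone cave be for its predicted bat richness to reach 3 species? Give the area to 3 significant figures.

16.7 hectares

3 = 1.57 × A^0.23  ⇒  A^0.23 = 3/1.57 = 1.91
ln A = ln(1.91) / 0.23 = 0.6473 / 0.23 = 2.8144
A = e^2.8144 ≈ 16.68 hectares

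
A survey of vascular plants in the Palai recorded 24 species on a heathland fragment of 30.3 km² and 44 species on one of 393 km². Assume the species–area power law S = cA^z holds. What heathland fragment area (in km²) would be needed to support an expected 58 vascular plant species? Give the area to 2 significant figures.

z = ln(44/24) / ln(393/30.3) = 0.6061 / 2.5627 = 0.2365
c = 24 / 30.3^0.2365 = 24 / 2.241 = 10.71
A = (58/10.71)^(1/0.2365) ⇒ ln A = ln(5.415)/0.2365 = 7.1418
A = e^7.1418 ≈ 1264 km²

1300 km²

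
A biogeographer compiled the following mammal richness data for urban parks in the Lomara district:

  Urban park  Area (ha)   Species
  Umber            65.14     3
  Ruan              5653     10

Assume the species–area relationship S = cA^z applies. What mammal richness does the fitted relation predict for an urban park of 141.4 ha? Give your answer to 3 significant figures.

3.70

z = ln(10/3) / ln(5653/65.14) = 1.2040 / 4.4634 = 0.2697
c = 3 / 65.14^0.2697 = 3 / 3.085 = 0.9724
S₃ = 0.9724 × 141.4^0.2697 = 0.9724 × 3.802 ≈ 3.698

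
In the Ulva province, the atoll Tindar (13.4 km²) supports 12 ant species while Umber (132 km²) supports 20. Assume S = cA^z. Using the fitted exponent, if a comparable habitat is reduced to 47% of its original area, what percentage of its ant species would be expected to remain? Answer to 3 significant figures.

84.5%

z = ln(20/12) / ln(132/13.4) = 0.5108 / 2.2875 = 0.2233
S_new/S_old = (A_new/A_old)^z = 0.47^0.2233 = exp(0.2233 × -0.7550) = 0.8448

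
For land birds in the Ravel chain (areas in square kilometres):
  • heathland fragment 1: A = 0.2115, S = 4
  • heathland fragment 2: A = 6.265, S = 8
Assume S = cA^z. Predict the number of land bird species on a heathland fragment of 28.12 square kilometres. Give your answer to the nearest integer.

11

z = ln(8/4) / ln(6.265/0.2115) = 0.6931 / 3.3885 = 0.2046
c = 4 / 0.2115^0.2046 = 4 / 0.7278 = 5.496
S₃ = 5.496 × 28.12^0.2046 = 5.496 × 1.979 ≈ 10.88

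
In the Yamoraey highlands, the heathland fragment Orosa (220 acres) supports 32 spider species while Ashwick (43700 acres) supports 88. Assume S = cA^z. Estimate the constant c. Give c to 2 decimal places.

z = ln(S₂/S₁) / ln(A₂/A₁) = ln(88/32) / ln(43700/220) = 1.0116 / 5.2915 = 0.1912
c = S₁ / A₁^z = 32 / 220^0.1912 = 32 / 2.804 = 11.41

11.41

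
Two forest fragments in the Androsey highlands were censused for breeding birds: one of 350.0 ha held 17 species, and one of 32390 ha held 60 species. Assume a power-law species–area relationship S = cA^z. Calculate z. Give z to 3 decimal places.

0.279

Taking logs: ln S = ln c + z ln A, so z = (ln S₂ − ln S₁)/(ln A₂ − ln A₁).
z = ln(60/17) / ln(32390/350) = ln(3.529) / ln(92.54) = 1.2611 / 4.5277 = 0.2785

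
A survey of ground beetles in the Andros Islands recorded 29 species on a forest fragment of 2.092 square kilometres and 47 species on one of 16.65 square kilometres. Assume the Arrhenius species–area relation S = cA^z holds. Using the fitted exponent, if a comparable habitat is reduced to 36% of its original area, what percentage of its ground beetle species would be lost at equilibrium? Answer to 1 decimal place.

21.2%

z = ln(47/29) / ln(16.65/2.092) = 0.4829 / 2.0743 = 0.2328
S_new/S_old = (A_new/A_old)^z = 0.36^0.2328 = exp(0.2328 × -1.0217) = 0.7883
Fraction lost = 1 − 0.7883 = 0.2117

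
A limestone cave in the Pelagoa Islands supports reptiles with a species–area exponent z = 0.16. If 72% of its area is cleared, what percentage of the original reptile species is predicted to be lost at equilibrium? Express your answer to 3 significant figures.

S_new/S_old = (A_new/A_old)^z = 0.28^0.16
= exp(0.16 × ln 0.28) = exp(0.16 × -1.2730) = exp(-0.2037) ≈ 0.8157
Fraction lost = 1 − 0.8157 = 0.1843

18.4%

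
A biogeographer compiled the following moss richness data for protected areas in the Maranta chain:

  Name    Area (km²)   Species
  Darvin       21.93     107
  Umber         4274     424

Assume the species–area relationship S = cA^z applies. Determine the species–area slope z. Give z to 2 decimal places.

0.26

Taking logs: ln S = ln c + z ln A, so z = (ln S₂ − ln S₁)/(ln A₂ − ln A₁).
z = ln(424/107) / ln(4274/21.93) = ln(3.963) / ln(194.9) = 1.3769 / 5.2724 = 0.2612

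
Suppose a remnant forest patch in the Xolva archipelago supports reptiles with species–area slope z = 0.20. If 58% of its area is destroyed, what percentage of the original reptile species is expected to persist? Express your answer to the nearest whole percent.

S_new/S_old = (A_new/A_old)^z = 0.42^0.2
= exp(0.2 × ln 0.42) = exp(0.2 × -0.8675) = exp(-0.1735) ≈ 0.8407

84%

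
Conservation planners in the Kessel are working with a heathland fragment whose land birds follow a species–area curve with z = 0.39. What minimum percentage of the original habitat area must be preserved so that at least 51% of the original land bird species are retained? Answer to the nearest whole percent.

18%

Need (A_new/A_old)^0.39 = 0.51, so A_new/A_old = 0.51^(1/0.39) = 0.51^2.564
ln(A_new/A_old) = ln 0.51 / 0.39 = -0.6733 / 0.39 = -1.7265
A_new/A_old = e^-1.7265 ≈ 0.1779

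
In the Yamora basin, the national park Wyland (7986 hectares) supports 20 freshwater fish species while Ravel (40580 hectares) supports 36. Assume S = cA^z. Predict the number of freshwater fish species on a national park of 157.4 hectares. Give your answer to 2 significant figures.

4.8

z = ln(36/20) / ln(40580/7986) = 0.5878 / 1.6256 = 0.3616
c = 20 / 7986^0.3616 = 20 / 25.76 = 0.7763
S₃ = 0.7763 × 157.4^0.3616 = 0.7763 × 6.229 ≈ 4.835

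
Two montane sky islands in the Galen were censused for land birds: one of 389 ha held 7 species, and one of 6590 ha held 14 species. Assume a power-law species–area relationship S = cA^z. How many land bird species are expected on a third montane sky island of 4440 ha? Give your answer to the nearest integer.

13

z = ln(14/7) / ln(6590/389) = 0.6931 / 2.8297 = 0.2450
c = 7 / 389^0.2450 = 7 / 4.309 = 1.624
S₃ = 1.624 × 4440^0.2450 = 1.624 × 7.824 ≈ 12.71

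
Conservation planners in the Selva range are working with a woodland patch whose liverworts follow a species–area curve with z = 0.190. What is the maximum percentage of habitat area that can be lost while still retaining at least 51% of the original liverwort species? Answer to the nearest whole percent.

97%

Need (A_new/A_old)^0.19 = 0.51, so A_new/A_old = 0.51^(1/0.19) = 0.51^5.263
ln(A_new/A_old) = ln 0.51 / 0.19 = -0.6733 / 0.19 = -3.5439
A_new/A_old = e^-3.5439 ≈ 0.0289
Fraction that can be lost = 1 − 0.0289 = 0.9711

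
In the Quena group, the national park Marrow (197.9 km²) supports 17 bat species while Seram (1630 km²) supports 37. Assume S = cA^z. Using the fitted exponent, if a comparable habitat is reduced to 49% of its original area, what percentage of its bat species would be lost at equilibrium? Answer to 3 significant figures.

23.1%

z = ln(37/17) / ln(1630/197.9) = 0.7777 / 2.1086 = 0.3688
S_new/S_old = (A_new/A_old)^z = 0.49^0.3688 = exp(0.3688 × -0.7133) = 0.7687
Fraction lost = 1 − 0.7687 = 0.2313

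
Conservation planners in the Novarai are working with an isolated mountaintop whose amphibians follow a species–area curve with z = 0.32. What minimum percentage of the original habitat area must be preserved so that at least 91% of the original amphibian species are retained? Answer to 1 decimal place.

74.5%

Need (A_new/A_old)^0.32 = 0.91, so A_new/A_old = 0.91^(1/0.32) = 0.91^3.125
ln(A_new/A_old) = ln 0.91 / 0.32 = -0.0943 / 0.32 = -0.2947
A_new/A_old = e^-0.2947 ≈ 0.7447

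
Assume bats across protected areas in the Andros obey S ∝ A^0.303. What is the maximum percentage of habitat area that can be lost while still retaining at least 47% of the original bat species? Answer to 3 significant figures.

91.7%

Need (A_new/A_old)^0.303 = 0.47, so A_new/A_old = 0.47^(1/0.303) = 0.47^3.3
ln(A_new/A_old) = ln 0.47 / 0.303 = -0.7550 / 0.303 = -2.4918
A_new/A_old = e^-2.4918 ≈ 0.08276
Fraction that can be lost = 1 − 0.08276 = 0.9172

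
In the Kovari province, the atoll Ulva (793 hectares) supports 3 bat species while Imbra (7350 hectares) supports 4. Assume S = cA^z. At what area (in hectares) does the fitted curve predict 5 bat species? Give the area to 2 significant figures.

41000 hectares

z = ln(4/3) / ln(7350/793) = 0.2877 / 2.2266 = 0.1292
c = 3 / 793^0.1292 = 3 / 2.369 = 1.266
A = (5/1.266)^(1/0.1292) ⇒ ln A = ln(3.949)/0.1292 = 10.6296
A = e^10.6296 ≈ 41339 hectares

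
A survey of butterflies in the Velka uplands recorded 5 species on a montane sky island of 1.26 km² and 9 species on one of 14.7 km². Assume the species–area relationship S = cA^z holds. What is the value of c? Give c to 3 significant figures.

4.73

z = ln(S₂/S₁) / ln(A₂/A₁) = ln(9/5) / ln(14.7/1.26) = 0.5878 / 2.4567 = 0.2393
c = S₁ / A₁^z = 5 / 1.26^0.2393 = 5 / 1.057 = 4.731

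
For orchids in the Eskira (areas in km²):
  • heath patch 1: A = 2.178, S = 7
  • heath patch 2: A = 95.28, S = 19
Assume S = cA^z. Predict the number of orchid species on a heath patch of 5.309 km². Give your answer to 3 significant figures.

8.86

z = ln(19/7) / ln(95.28/2.178) = 0.9985 / 3.7784 = 0.2643
c = 7 / 2.178^0.2643 = 7 / 1.228 = 5.698
S₃ = 5.698 × 5.309^0.2643 = 5.698 × 1.555 ≈ 8.858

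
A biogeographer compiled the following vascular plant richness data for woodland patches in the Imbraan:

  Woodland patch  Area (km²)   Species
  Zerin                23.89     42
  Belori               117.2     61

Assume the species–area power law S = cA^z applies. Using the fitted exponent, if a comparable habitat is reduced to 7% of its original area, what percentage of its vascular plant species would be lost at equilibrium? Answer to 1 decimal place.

z = ln(61/42) / ln(117.2/23.89) = 0.3732 / 1.5904 = 0.2347
S_new/S_old = (A_new/A_old)^z = 0.07^0.2347 = exp(0.2347 × -2.6593) = 0.5358
Fraction lost = 1 − 0.5358 = 0.4642

46.4%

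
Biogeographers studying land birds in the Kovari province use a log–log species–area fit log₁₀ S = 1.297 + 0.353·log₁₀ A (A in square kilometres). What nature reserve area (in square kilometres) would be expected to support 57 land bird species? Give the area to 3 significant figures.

57 = 19.82 × A^0.353  ⇒  A^0.353 = 57/19.82 = 2.877
ln A = ln(2.877) / 0.353 = 1.0566 / 0.353 = 2.9932
A = e^2.9932 ≈ 19.95 square kilometres

19.9 square kilometres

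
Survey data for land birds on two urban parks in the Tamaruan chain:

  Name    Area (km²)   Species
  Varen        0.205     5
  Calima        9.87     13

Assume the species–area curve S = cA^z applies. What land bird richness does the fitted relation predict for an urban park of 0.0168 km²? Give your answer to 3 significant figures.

2.70

z = ln(13/5) / ln(9.87/0.205) = 0.9555 / 3.8742 = 0.2466
c = 5 / 0.205^0.2466 = 5 / 0.6765 = 7.391
S₃ = 7.391 × 0.0168^0.2466 = 7.391 × 0.365 ≈ 2.698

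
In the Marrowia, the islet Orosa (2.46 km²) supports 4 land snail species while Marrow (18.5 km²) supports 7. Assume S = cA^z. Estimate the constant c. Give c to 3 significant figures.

3.12

z = ln(S₂/S₁) / ln(A₂/A₁) = ln(7/4) / ln(18.5/2.46) = 0.5596 / 2.0176 = 0.2774
c = S₁ / A₁^z = 4 / 2.46^0.2774 = 4 / 1.284 = 3.116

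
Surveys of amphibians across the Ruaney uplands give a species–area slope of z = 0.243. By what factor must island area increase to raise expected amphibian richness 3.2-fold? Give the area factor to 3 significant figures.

120

(A₂/A₁)^0.243 = 3.2, so A₂/A₁ = 3.2^(1/0.243) = 3.2^4.115
ln(A₂/A₁) = ln 3.2 / 0.243 = 1.1632 / 0.243 = 4.7866
A₂/A₁ = e^4.7866 ≈ 119.9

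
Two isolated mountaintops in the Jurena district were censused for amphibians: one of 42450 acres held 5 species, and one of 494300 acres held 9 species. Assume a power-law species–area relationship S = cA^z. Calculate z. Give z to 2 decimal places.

Taking logs: ln S = ln c + z ln A, so z = (ln S₂ − ln S₁)/(ln A₂ − ln A₁).
z = ln(9/5) / ln(494300/42450) = ln(1.8) / ln(11.64) = 0.5878 / 2.4548 = 0.2394

0.24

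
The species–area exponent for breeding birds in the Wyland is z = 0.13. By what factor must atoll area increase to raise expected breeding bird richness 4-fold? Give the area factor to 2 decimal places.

42779.01

(A₂/A₁)^0.13 = 4, so A₂/A₁ = 4^(1/0.13) = 4^7.692
ln(A₂/A₁) = ln 4 / 0.13 = 1.3863 / 0.13 = 10.6638
A₂/A₁ = e^10.6638 ≈ 42779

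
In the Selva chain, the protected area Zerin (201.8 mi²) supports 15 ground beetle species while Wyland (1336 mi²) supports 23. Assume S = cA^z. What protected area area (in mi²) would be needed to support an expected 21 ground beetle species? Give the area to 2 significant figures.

z = ln(23/15) / ln(1336/201.8) = 0.4274 / 1.8902 = 0.2261
c = 15 / 201.8^0.2261 = 15 / 3.321 = 4.517
A = (21/4.517)^(1/0.2261) ⇒ ln A = ln(4.649)/0.2261 = 6.7952
A = e^6.7952 ≈ 893.5 mi²

890 mi²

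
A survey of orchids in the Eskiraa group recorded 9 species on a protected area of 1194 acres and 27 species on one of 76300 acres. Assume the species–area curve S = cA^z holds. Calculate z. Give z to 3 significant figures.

Taking logs: ln S = ln c + z ln A, so z = (ln S₂ − ln S₁)/(ln A₂ − ln A₁).
z = ln(27/9) / ln(76300/1194) = ln(3) / ln(63.9) = 1.0986 / 4.1574 = 0.2643

0.264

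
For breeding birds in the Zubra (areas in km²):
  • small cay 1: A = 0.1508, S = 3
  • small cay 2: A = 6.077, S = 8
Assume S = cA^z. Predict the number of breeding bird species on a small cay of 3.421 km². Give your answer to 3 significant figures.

z = ln(8/3) / ln(6.077/0.1508) = 0.9808 / 3.6963 = 0.2654
c = 3 / 0.1508^0.2654 = 3 / 0.6053 = 4.956
S₃ = 4.956 × 3.421^0.2654 = 4.956 × 1.386 ≈ 6.869

6.87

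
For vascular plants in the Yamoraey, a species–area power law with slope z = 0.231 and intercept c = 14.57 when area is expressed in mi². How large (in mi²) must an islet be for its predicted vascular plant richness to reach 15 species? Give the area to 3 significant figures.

1.13 mi²

15 = 14.57 × A^0.231  ⇒  A^0.231 = 15/14.57 = 1.03
ln A = ln(1.03) / 0.231 = 0.0291 / 0.231 = 0.1259
A = e^0.1259 ≈ 1.134 mi²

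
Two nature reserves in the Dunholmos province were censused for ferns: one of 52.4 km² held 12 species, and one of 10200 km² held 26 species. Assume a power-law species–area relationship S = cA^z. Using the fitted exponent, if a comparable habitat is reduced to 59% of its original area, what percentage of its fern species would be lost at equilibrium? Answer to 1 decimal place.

7.4%

z = ln(26/12) / ln(10200/52.4) = 0.7732 / 5.2712 = 0.1467
S_new/S_old = (A_new/A_old)^z = 0.59^0.1467 = exp(0.1467 × -0.5276) = 0.9255
Fraction lost = 1 − 0.9255 = 0.07447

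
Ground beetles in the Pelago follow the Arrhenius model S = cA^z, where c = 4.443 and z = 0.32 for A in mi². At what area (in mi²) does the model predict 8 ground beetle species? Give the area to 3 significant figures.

6.28 mi²

8 = 4.443 × A^0.32  ⇒  A^0.32 = 8/4.443 = 1.801
ln A = ln(1.801) / 0.32 = 0.5881 / 0.32 = 1.8378
A = e^1.8378 ≈ 6.283 mi²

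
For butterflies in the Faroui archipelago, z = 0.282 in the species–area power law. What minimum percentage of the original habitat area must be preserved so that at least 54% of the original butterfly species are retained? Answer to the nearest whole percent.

11%

Need (A_new/A_old)^0.282 = 0.54, so A_new/A_old = 0.54^(1/0.282) = 0.54^3.546
ln(A_new/A_old) = ln 0.54 / 0.282 = -0.6162 / 0.282 = -2.1851
A_new/A_old = e^-2.1851 ≈ 0.1125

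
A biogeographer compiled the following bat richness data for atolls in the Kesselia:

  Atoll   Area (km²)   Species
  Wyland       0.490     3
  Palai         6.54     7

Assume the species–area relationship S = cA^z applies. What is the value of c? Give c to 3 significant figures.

z = ln(S₂/S₁) / ln(A₂/A₁) = ln(7/3) / ln(6.54/0.49) = 0.8473 / 2.5913 = 0.3270
c = S₁ / A₁^z = 3 / 0.49^0.3270 = 3 / 0.792 = 3.788

3.79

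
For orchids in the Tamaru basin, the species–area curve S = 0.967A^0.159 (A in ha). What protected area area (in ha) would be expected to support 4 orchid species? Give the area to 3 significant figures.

7550 ha

4 = 0.967 × A^0.159  ⇒  A^0.159 = 4/0.967 = 4.137
ln A = ln(4.137) / 0.159 = 1.4199 / 0.159 = 8.9299
A = e^8.9299 ≈ 7554 ha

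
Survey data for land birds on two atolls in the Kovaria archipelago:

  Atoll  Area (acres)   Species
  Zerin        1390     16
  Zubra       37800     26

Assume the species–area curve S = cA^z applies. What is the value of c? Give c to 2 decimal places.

z = ln(S₂/S₁) / ln(A₂/A₁) = ln(26/16) / ln(37800/1390) = 0.4855 / 3.3030 = 0.1470
c = S₁ / A₁^z = 16 / 1390^0.1470 = 16 / 2.897 = 5.522

5.52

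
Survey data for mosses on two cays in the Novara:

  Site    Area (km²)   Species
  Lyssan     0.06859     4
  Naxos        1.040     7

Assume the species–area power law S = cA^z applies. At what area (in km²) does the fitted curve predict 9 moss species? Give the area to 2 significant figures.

3.5 km²

z = ln(7/4) / ln(1.04/0.06859) = 0.5596 / 2.7188 = 0.2058
c = 4 / 0.06859^0.2058 = 4 / 0.5761 = 6.944
A = (9/6.944)^(1/0.2058) ⇒ ln A = ln(1.296)/0.2058 = 1.2602
A = e^1.2602 ≈ 3.526 km²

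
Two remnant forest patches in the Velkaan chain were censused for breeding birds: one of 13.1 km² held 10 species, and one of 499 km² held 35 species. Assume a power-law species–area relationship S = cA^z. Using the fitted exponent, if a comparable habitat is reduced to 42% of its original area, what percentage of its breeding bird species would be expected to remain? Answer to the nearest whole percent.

z = ln(35/10) / ln(499/13.1) = 1.2528 / 3.6400 = 0.3442
S_new/S_old = (A_new/A_old)^z = 0.42^0.3442 = exp(0.3442 × -0.8675) = 0.7419

74%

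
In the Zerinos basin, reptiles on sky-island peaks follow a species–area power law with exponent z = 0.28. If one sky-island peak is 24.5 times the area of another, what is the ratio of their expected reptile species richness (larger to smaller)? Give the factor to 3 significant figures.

2.45

S₂/S₁ = (A₂/A₁)^z = 24.5^0.28
ln(S₂/S₁) = 0.28 × ln 24.5 = 0.28 × 3.1987 = 0.8956
S₂/S₁ = e^0.8956 ≈ 2.449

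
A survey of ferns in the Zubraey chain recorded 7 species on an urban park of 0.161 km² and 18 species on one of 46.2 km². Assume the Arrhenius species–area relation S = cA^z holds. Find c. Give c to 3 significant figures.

9.49

z = ln(S₂/S₁) / ln(A₂/A₁) = ln(18/7) / ln(46.2/0.161) = 0.9445 / 5.6593 = 0.1669
c = S₁ / A₁^z = 7 / 0.161^0.1669 = 7 / 0.7373 = 9.494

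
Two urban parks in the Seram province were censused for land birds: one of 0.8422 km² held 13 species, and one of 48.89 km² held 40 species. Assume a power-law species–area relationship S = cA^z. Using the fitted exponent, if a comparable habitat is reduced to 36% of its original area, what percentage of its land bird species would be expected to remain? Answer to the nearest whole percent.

z = ln(40/13) / ln(48.89/0.8422) = 1.1239 / 4.0613 = 0.2767
S_new/S_old = (A_new/A_old)^z = 0.36^0.2767 = exp(0.2767 × -1.0217) = 0.7537

75%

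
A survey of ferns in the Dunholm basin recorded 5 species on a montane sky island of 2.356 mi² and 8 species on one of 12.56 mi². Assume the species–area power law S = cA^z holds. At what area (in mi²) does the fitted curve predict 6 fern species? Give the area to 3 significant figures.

4.51 mi²

z = ln(8/5) / ln(12.56/2.356) = 0.4700 / 1.6736 = 0.2808
c = 5 / 2.356^0.2808 = 5 / 1.272 = 3.93
A = (6/3.93)^(1/0.2808) ⇒ ln A = ln(1.527)/0.2808 = 1.5062
A = e^1.5062 ≈ 4.509 mi²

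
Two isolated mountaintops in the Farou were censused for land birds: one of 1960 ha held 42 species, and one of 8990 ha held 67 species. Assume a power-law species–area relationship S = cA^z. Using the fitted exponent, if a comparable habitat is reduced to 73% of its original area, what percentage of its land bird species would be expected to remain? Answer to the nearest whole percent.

91%

z = ln(67/42) / ln(8990/1960) = 0.4670 / 1.5232 = 0.3066
S_new/S_old = (A_new/A_old)^z = 0.73^0.3066 = exp(0.3066 × -0.3147) = 0.908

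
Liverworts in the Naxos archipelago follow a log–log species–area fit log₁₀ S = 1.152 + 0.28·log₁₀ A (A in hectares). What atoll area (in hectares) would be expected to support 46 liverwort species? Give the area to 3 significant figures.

66.7 hectares

46 = 14.19 × A^0.28  ⇒  A^0.28 = 46/14.19 = 3.242
ln A = ln(3.242) / 0.28 = 1.1761 / 0.28 = 4.2002
A = e^4.2002 ≈ 66.7 hectares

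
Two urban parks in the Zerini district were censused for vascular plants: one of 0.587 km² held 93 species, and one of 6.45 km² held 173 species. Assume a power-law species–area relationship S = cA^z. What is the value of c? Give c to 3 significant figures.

z = ln(S₂/S₁) / ln(A₂/A₁) = ln(173/93) / ln(6.45/0.587) = 0.6207 / 2.3968 = 0.2590
c = S₁ / A₁^z = 93 / 0.587^0.2590 = 93 / 0.8711 = 106.8

107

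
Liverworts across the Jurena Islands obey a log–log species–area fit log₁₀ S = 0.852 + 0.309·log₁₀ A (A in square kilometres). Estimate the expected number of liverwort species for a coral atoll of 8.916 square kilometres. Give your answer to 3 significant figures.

S = 7.112 × 8.916^0.309
ln S = ln 7.112 + 0.309 × ln 8.916 = 1.9618 + 0.309 × 2.1878 = 2.6378
S = e^2.6378 ≈ 13.98

14.0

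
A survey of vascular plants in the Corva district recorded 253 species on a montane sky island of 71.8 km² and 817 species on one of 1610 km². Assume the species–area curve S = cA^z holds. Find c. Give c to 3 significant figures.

z = ln(S₂/S₁) / ln(A₂/A₁) = ln(817/253) / ln(1610/71.8) = 1.1722 / 3.1101 = 0.3769
c = S₁ / A₁^z = 253 / 71.8^0.3769 = 253 / 5.007 = 50.53

50.5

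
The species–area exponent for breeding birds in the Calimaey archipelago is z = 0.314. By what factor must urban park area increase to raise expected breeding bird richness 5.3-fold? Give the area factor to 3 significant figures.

203

(A₂/A₁)^0.314 = 5.3, so A₂/A₁ = 5.3^(1/0.314) = 5.3^3.185
ln(A₂/A₁) = ln 5.3 / 0.314 = 1.6677 / 0.314 = 5.3112
A₂/A₁ = e^5.3112 ≈ 202.6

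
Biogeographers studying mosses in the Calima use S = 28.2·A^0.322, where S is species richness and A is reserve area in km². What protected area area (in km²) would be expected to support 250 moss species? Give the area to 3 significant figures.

877 km²

250 = 28.2 × A^0.322  ⇒  A^0.322 = 250/28.2 = 8.865
ln A = ln(8.865) / 0.322 = 2.1821 / 0.322 = 6.7768
A = e^6.7768 ≈ 877.3 km²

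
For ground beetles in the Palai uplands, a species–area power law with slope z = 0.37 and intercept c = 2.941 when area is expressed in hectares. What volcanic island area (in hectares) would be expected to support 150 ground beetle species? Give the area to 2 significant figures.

41000 hectares

150 = 2.941 × A^0.37  ⇒  A^0.37 = 150/2.941 = 51
ln A = ln(51) / 0.37 = 3.9319 / 0.37 = 10.6267
A = e^10.6267 ≈ 41222 hectares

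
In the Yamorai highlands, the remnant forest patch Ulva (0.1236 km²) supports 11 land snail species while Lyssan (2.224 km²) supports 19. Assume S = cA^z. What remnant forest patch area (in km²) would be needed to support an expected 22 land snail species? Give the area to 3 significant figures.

4.83 km²

z = ln(19/11) / ln(2.224/0.1236) = 0.5465 / 2.8900 = 0.1891
c = 11 / 0.1236^0.1891 = 11 / 0.6734 = 16.33
A = (22/16.33)^(1/0.1891) ⇒ ln A = ln(1.347)/0.1891 = 1.5745
A = e^1.5745 ≈ 4.828 km²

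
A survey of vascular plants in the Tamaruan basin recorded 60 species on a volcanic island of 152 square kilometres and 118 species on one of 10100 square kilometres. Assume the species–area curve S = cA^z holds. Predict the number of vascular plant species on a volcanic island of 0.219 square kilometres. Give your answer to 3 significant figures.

z = ln(118/60) / ln(10100/152) = 0.6763 / 4.1964 = 0.1612
c = 60 / 152^0.1612 = 60 / 2.247 = 26.7
S₃ = 26.7 × 0.219^0.1612 = 26.7 × 0.7829 ≈ 20.9

20.9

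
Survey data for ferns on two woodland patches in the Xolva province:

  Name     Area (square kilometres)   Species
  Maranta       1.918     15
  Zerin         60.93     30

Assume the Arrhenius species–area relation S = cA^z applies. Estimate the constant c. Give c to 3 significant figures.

13.2

z = ln(S₂/S₁) / ln(A₂/A₁) = ln(30/15) / ln(60.93/1.918) = 0.6931 / 3.4584 = 0.2004
c = S₁ / A₁^z = 15 / 1.918^0.2004 = 15 / 1.139 = 13.16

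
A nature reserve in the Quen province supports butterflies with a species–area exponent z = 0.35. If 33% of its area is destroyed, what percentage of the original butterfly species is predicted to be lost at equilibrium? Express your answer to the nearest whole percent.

S_new/S_old = (A_new/A_old)^z = 0.67^0.35
= exp(0.35 × ln 0.67) = exp(0.35 × -0.4005) = exp(-0.1402) ≈ 0.8692
Fraction lost = 1 − 0.8692 = 0.1308

13%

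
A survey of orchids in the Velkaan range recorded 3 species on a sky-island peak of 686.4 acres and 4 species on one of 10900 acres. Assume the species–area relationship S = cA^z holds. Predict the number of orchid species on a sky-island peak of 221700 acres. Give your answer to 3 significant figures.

5.47

z = ln(4/3) / ln(10900/686.4) = 0.2877 / 2.7651 = 0.1040
c = 3 / 686.4^0.1040 = 3 / 1.973 = 1.521
S₃ = 1.521 × 221700^0.1040 = 1.521 × 3.599 ≈ 5.472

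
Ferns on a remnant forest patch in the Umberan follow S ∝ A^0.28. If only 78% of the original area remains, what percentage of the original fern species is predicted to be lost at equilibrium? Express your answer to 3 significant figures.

6.72%

S_new/S_old = (A_new/A_old)^z = 0.78^0.28
= exp(0.28 × ln 0.78) = exp(0.28 × -0.2485) = exp(-0.0696) ≈ 0.9328
Fraction lost = 1 − 0.9328 = 0.0672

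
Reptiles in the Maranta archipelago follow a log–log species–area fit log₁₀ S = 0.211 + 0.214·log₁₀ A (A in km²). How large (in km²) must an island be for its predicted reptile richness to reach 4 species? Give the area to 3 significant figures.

67.2 km²

4 = 1.626 × A^0.214  ⇒  A^0.214 = 4/1.626 = 2.461
ln A = ln(2.461) / 0.214 = 0.9004 / 0.214 = 4.2077
A = e^4.2077 ≈ 67.2 km²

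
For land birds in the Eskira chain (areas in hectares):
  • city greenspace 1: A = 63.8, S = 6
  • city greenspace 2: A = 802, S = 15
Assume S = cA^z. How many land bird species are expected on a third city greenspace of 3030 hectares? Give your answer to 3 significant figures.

z = ln(15/6) / ln(802/63.8) = 0.9163 / 2.5314 = 0.3620
c = 6 / 63.8^0.3620 = 6 / 4.501 = 1.333
S₃ = 1.333 × 3030^0.3620 = 1.333 × 18.21 ≈ 24.27

24.3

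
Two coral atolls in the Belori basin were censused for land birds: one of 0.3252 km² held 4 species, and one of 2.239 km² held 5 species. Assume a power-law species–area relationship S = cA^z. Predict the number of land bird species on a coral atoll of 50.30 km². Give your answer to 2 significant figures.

z = ln(5/4) / ln(2.239/0.3252) = 0.2231 / 1.9293 = 0.1157
c = 4 / 0.3252^0.1157 = 4 / 0.8782 = 4.555
S₃ = 4.555 × 50.3^0.1157 = 4.555 × 1.573 ≈ 7.166

7.2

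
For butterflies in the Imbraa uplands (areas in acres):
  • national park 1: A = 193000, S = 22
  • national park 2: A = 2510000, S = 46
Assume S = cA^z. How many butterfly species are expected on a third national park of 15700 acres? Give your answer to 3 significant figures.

10.7

z = ln(46/22) / ln(2510000/193000) = 0.7376 / 2.5653 = 0.2875
c = 22 / 193000^0.2875 = 22 / 33.09 = 0.6648
S₃ = 0.6648 × 15700^0.2875 = 0.6648 × 16.09 ≈ 10.69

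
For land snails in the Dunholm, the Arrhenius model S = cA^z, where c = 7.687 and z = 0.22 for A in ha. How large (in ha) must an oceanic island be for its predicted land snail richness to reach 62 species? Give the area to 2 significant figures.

13000 ha

62 = 7.687 × A^0.22  ⇒  A^0.22 = 62/7.687 = 8.066
ln A = ln(8.066) / 0.22 = 2.0876 / 0.22 = 9.4891
A = e^9.4891 ≈ 13215 ha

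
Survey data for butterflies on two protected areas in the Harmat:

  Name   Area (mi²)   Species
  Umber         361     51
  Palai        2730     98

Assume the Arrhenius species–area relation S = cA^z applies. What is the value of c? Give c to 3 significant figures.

7.62

z = ln(S₂/S₁) / ln(A₂/A₁) = ln(98/51) / ln(2730/361) = 0.6531 / 2.0232 = 0.3228
c = S₁ / A₁^z = 51 / 361^0.3228 = 51 / 6.693 = 7.62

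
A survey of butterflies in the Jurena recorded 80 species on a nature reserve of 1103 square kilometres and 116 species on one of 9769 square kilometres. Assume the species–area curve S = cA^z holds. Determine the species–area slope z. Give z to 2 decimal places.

0.17

Taking logs: ln S = ln c + z ln A, so z = (ln S₂ − ln S₁)/(ln A₂ − ln A₁).
z = ln(116/80) / ln(9769/1103) = ln(1.45) / ln(8.857) = 0.3716 / 2.1812 = 0.1703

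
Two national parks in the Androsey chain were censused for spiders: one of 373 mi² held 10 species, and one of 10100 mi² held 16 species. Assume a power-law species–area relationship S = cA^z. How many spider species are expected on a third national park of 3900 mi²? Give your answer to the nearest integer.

z = ln(16/10) / ln(10100/373) = 0.4700 / 3.2987 = 0.1425
c = 10 / 373^0.1425 = 10 / 2.325 = 4.301
S₃ = 4.301 × 3900^0.1425 = 4.301 × 3.248 ≈ 13.97

14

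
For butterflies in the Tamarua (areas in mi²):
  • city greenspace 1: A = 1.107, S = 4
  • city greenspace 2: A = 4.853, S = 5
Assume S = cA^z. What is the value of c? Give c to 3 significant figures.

z = ln(S₂/S₁) / ln(A₂/A₁) = ln(5/4) / ln(4.853/1.107) = 0.2231 / 1.4779 = 0.1510
c = S₁ / A₁^z = 4 / 1.107^0.1510 = 4 / 1.015 = 3.939

3.94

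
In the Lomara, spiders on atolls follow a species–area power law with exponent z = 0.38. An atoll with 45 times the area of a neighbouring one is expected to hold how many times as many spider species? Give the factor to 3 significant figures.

4.25

S₂/S₁ = (A₂/A₁)^z = 45^0.38
ln(S₂/S₁) = 0.38 × ln 45 = 0.38 × 3.8067 = 1.4465
S₂/S₁ = e^1.4465 ≈ 4.248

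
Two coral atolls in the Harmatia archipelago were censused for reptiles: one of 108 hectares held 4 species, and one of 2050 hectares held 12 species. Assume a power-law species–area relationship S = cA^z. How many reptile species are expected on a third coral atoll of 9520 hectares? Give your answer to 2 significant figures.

21

z = ln(12/4) / ln(2050/108) = 1.0986 / 2.9435 = 0.3732
c = 4 / 108^0.3732 = 4 / 5.741 = 0.6968
S₃ = 0.6968 × 9520^0.3732 = 0.6968 × 30.55 ≈ 21.29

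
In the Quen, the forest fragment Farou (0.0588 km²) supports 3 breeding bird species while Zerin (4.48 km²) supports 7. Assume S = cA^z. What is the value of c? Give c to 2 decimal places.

z = ln(S₂/S₁) / ln(A₂/A₁) = ln(7/3) / ln(4.48/0.0588) = 0.8473 / 4.3332 = 0.1955
c = S₁ / A₁^z = 3 / 0.0588^0.1955 = 3 / 0.5746 = 5.221

5.22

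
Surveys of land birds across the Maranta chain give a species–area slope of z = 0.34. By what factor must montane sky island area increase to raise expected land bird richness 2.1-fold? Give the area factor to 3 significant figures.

(A₂/A₁)^0.34 = 2.1, so A₂/A₁ = 2.1^(1/0.34) = 2.1^2.941
ln(A₂/A₁) = ln 2.1 / 0.34 = 0.7419 / 0.34 = 2.1822
A₂/A₁ = e^2.1822 ≈ 8.866

8.87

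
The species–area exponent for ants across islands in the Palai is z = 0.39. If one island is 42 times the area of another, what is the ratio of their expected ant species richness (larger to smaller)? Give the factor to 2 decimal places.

4.30

S₂/S₁ = (A₂/A₁)^z = 42^0.39
ln(S₂/S₁) = 0.39 × ln 42 = 0.39 × 3.7377 = 1.4577
S₂/S₁ = e^1.4577 ≈ 4.296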